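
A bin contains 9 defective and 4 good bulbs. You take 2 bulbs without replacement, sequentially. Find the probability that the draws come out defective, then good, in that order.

Chain rule:
P = 9/13 × 4/12 = 36/156 = 3/13.

3/13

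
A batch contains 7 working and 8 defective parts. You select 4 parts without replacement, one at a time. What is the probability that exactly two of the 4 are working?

One ordering (working drawn first) has probability 7/15 × 6/14 × 8/13 × 7/12 = 2352/32760 = 14/195.
There are C(4,2) = 6 such orderings, each equally likely, so P = 6 × 14/195 = 28/65.

28/65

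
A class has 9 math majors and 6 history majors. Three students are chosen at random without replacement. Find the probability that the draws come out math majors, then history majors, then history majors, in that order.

9/91

Each draw changes the counts, so multiply the conditional probabilities along the sequence:
P = 9/15 × 6/14 × 5/13 = 270/2730 = 9/91.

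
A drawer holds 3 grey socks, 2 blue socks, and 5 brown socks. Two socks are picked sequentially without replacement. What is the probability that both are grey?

P(every draw is grey) = 3/10 × 2/9 = 6/90 = 1/15.

1/15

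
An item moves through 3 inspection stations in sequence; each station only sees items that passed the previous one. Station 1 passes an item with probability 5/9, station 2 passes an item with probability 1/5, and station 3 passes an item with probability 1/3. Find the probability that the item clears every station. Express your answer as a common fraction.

Multiplying along the chain,
P = 5/9 × 1/5 × 1/3 = 5/135 = 1/27.

1/27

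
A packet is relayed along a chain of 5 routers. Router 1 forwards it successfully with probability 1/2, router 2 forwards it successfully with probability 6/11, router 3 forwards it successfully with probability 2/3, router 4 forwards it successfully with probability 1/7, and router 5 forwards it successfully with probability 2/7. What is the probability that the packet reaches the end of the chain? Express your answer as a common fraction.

4/539

Each stage is reached only if all earlier stages succeed, so
P = 1/2 × 6/11 × 2/3 × 1/7 × 2/7 = 24/3234 = 4/539.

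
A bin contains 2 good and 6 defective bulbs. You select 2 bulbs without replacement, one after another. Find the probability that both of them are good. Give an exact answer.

P(every draw is good) = 2/8 × 1/7 = 2/56 = 1/28.

1/28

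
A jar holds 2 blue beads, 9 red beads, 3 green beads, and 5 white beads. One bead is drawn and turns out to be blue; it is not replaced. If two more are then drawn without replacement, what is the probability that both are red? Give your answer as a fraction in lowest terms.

With the first bead removed, 9 red remain out of 18.
P = 9/18 × 8/17 = 72/306 = 4/17.

4/17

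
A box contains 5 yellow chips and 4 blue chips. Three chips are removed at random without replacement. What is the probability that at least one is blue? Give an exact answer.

37/42

P(no blue) = 5/9 × 4/8 × 3/7 = 60/504 = 5/42.
P(at least one) = 1 − 5/42 = 37/42.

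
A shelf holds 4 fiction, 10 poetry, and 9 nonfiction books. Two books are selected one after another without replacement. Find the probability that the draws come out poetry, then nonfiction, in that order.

45/253

Multiply the probability of each draw given the previous ones:
P = 10/23 × 9/22 = 90/506 = 45/253.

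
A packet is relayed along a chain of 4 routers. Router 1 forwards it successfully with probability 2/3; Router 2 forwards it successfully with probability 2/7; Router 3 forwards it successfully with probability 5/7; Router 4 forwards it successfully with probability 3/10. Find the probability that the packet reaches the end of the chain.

2/49

Multiplying along the chain,
P = 2/3 × 2/7 × 5/7 × 3/10 = 60/1470 = 2/49.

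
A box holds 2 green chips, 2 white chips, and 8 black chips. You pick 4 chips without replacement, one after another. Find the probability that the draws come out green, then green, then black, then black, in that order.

14/1485

Multiply the probability of each draw given the previous ones:
P = 2/12 × 1/11 × 8/10 × 7/9 = 112/11880 = 14/1485.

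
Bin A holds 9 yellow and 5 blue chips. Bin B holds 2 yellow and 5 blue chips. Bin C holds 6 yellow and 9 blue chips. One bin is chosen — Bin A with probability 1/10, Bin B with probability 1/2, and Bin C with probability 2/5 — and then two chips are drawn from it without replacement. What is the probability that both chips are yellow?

47/390

From Bin A: P(both yellow) = (9/14)(8/13) = 36/91.
From Bin B: P(both yellow) = (2/7)(1/6) = 1/21.
From Bin C: P(both yellow) = (6/15)(5/14) = 1/7.
Total probability = (1/10)(36/91) + (1/2)(1/21) + (2/5)(1/7) = 47/390.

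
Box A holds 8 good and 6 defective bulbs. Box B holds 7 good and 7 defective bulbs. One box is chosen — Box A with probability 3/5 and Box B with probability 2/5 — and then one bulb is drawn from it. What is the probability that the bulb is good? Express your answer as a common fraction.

19/35

From Box A: P(good) = 8/14.
From Box B: P(good) = 7/14.
Total probability = (3/5)(8/14) + (2/5)(7/14) = 19/35.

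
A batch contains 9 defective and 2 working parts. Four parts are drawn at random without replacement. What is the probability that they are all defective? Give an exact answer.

P = 9/11 × 8/10 × 7/9 × 6/8 = 3024/7920 = 21/55.

21/55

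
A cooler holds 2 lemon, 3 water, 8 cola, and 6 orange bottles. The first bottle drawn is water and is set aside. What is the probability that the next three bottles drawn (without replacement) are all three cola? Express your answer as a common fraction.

7/102

With the first bottle removed, 8 cola remain out of 18.
P = 8/18 × 7/17 × 6/16 = 336/4896 = 7/102.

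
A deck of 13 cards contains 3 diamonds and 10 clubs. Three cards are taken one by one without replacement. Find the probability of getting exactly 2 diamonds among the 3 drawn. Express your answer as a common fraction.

15/143

One ordering (diamonds drawn first) has probability 3/13 × 2/12 × 10/11 = 60/1716 = 5/143.
There are C(3,2) = 3 such orderings, each equally likely, so P = 3 × 5/143 = 15/143.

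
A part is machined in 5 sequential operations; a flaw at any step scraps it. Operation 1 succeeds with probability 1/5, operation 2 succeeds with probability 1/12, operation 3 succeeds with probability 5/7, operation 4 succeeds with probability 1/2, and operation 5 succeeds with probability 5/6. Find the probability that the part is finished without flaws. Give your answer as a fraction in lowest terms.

5/1008

Multiplying along the chain,
P = 1/5 × 1/12 × 5/7 × 1/2 × 5/6 = 25/5040 = 5/1008.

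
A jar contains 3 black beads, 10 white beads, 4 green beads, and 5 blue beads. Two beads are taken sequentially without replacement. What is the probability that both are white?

15/77

P(all white) = 10/22 × 9/21 = 90/462 = 15/77.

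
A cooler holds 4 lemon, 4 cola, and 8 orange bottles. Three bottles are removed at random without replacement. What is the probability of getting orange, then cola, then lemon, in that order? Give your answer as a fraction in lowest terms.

4/105

Each draw changes the counts, so multiply the conditional probabilities along the sequence:
P = 8/16 × 4/15 × 4/14 = 128/3360 = 4/105.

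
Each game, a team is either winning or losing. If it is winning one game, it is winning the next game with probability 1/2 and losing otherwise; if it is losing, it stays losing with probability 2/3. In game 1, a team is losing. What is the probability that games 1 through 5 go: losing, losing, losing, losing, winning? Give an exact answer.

8/81

Game 1 is given. For each transition, use the conditional probability from the current state:
P(losing | losing) = 2/3; P(losing | losing) = 2/3; P(losing | losing) = 2/3; P(winning | losing) = 1/3.
P = 2/3 × 2/3 × 2/3 × 1/3 = 8/81.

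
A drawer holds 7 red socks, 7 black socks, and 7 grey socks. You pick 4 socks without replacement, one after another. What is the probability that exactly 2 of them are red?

One ordering (red drawn first) has probability 7/21 × 6/20 × 14/19 × 13/18 = 7644/143640 = 91/1710.
There are C(4,2) = 6 such orderings, each equally likely, so P = 6 × 91/1710 = 91/285.

91/285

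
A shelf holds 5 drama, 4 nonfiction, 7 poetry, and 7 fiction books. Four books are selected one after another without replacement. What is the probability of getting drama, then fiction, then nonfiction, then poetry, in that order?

7/1518

Chain rule:
P = 5/23 × 7/22 × 4/21 × 7/20 = 980/212520 = 7/1518.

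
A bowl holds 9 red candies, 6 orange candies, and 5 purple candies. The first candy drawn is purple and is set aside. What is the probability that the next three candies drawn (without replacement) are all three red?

With the first candy removed, 9 red remain out of 19.
P = 9/19 × 8/18 × 7/17 = 504/5814 = 28/323.

28/323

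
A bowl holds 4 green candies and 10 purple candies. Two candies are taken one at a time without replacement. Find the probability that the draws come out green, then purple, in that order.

Multiply the probability of each draw given the previous ones:
P = 4/14 × 10/13 = 40/182 = 20/91.

20/91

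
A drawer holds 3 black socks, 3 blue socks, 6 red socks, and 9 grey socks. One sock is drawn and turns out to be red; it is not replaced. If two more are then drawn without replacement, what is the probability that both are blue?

3/190

After the first draw, 3 of the remaining 20 socks are blue.
P = 3/20 × 2/19 = 6/380 = 3/190.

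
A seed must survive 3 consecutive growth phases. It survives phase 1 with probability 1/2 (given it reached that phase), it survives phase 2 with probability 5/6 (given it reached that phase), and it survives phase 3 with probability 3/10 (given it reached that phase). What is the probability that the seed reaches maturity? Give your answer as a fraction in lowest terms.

The events are sequential, so multiply the conditional probabilities:
P = 1/2 × 5/6 × 3/10 = 15/120 = 1/8.

1/8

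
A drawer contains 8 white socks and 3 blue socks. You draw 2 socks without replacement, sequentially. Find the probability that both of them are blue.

3/55

P(every draw is blue) = 3/11 × 2/10 = 6/110 = 3/55.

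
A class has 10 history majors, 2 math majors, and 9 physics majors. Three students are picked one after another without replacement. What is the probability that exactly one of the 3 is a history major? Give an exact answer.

One ordering (a history major drawn first) has probability 10/21 × 11/20 × 10/19 = 1100/7980 = 55/399.
There are C(3,1) = 3 such orderings, each equally likely, so P = 3 × 55/399 = 55/133.

55/133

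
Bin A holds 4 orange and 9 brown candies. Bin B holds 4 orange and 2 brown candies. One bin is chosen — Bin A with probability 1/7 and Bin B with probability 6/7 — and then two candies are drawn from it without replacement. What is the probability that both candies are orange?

23/65

From Bin A: P(both orange) = (4/13)(3/12) = 1/13.
From Bin B: P(both orange) = (4/6)(3/5) = 2/5.
Total probability = (1/7)(1/13) + (6/7)(2/5) = 23/65.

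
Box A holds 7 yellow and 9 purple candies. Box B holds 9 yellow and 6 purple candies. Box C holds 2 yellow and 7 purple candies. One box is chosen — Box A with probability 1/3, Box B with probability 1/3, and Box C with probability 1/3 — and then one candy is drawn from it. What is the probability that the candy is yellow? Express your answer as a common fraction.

907/2160

From Box A: P(yellow) = 7/16.
From Box B: P(yellow) = 9/15.
From Box C: P(yellow) = 2/9.
Total probability = (1/3)(7/16) + (1/3)(9/15) + (1/3)(2/9) = 907/2160.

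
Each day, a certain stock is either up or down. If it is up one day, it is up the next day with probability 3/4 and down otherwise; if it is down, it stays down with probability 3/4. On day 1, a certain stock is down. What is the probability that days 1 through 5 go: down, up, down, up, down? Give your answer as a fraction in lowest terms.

1/256

Day 1 is given. For each transition, use the conditional probability from the current state:
P(up | down) = 1/4; P(down | up) = 1/4; P(up | down) = 1/4; P(down | up) = 1/4.
P = 1/4 × 1/4 × 1/4 × 1/4 = 1/256.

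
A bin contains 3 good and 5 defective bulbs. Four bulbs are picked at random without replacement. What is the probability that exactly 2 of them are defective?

One ordering (defective drawn first) has probability 5/8 × 4/7 × 3/6 × 2/5 = 120/1680 = 1/14.
There are C(4,2) = 6 such orderings, each equally likely, so P = 6 × 1/14 = 3/7.

3/7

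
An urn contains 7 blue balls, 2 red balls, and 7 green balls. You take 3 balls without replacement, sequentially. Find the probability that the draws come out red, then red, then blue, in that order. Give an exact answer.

Multiply the probability of each draw given the previous ones:
P = 2/16 × 1/15 × 7/14 = 14/3360 = 1/240.

1/240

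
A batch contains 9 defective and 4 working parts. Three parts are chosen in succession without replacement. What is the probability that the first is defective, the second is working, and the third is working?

Multiply the probability of each draw given the previous ones:
P = 9/13 × 4/12 × 3/11 = 108/1716 = 9/143.

9/143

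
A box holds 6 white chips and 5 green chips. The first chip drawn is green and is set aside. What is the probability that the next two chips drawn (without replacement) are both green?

2/15

After the first draw, 4 of the remaining 10 chips are green.
P = 4/10 × 3/9 = 12/90 = 2/15.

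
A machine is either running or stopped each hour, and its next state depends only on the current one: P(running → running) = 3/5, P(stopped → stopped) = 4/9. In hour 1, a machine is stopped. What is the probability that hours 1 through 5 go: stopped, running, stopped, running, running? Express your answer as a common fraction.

2/27

Hour 1 is given. For each transition, use the conditional probability from the current state:
P(running | stopped) = 5/9; P(stopped | running) = 2/5; P(running | stopped) = 5/9; P(running | running) = 3/5.
P = 5/9 × 2/5 × 5/9 × 3/5 = 150/2025 = 2/27.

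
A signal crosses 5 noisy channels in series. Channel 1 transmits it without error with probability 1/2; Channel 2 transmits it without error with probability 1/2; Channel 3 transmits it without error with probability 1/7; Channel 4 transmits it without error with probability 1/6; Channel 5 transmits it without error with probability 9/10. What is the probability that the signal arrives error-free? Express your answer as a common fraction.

The events are sequential, so multiply the conditional probabilities:
P = 1/2 × 1/2 × 1/7 × 1/6 × 9/10 = 9/1680 = 3/560.

3/560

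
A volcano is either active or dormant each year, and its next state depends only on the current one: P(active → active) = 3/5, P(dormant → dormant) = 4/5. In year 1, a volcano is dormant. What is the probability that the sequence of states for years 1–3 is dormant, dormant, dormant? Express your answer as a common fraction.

Year 1 is given. For each transition, use the conditional probability from the current state:
P(dormant | dormant) = 4/5; P(dormant | dormant) = 4/5.
P = 4/5 × 4/5 = 16/25.

16/25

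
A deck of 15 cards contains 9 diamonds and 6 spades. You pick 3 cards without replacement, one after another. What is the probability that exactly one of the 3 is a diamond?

One ordering (a diamond drawn first) has probability 9/15 × 6/14 × 5/13 = 270/2730 = 9/91.
There are C(3,1) = 3 such orderings, each equally likely, so P = 3 × 9/91 = 27/91.

27/91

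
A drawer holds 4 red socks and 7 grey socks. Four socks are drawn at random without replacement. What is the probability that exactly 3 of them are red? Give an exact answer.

14/165

One ordering (red drawn first) has probability 4/11 × 3/10 × 2/9 × 7/8 = 168/7920 = 7/330.
There are C(4,3) = 4 such orderings, each equally likely, so P = 4 × 7/330 = 14/165.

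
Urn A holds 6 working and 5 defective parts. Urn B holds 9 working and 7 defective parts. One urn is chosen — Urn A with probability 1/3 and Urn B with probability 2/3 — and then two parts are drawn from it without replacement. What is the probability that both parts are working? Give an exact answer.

16/55

From Urn A: P(both working) = (6/11)(5/10) = 3/11.
From Urn B: P(both working) = (9/16)(8/15) = 3/10.
Total probability = (1/3)(3/11) + (2/3)(3/10) = 16/55.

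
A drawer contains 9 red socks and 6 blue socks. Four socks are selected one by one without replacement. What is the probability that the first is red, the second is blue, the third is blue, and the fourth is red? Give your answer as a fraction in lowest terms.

6/91

Each draw changes the counts, so multiply the conditional probabilities along the sequence:
P = 9/15 × 6/14 × 5/13 × 8/12 = 2160/32760 = 6/91.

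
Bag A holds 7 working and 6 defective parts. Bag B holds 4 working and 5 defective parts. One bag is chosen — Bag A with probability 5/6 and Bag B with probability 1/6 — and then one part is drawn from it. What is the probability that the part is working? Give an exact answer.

From Bag A: P(working) = 7/13.
From Bag B: P(working) = 4/9.
Total probability = (5/6)(7/13) + (1/6)(4/9) = 367/702.

367/702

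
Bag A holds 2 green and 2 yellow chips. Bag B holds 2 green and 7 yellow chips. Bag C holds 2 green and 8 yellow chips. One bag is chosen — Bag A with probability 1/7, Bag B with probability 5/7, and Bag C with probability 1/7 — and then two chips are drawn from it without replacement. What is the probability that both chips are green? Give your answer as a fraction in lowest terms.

59/1260

From Bag A: P(both green) = (2/4)(1/3) = 1/6.
From Bag B: P(both green) = (2/9)(1/8) = 1/36.
From Bag C: P(both green) = (2/10)(1/9) = 1/45.
Total probability = (1/7)(1/6) + (5/7)(1/36) + (1/7)(1/45) = 59/1260.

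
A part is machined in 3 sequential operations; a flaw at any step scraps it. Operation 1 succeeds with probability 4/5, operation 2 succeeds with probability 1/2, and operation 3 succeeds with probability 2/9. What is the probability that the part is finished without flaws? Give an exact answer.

The events are sequential, so multiply the conditional probabilities:
P = 4/5 × 1/2 × 2/9 = 8/90 = 4/45.

4/45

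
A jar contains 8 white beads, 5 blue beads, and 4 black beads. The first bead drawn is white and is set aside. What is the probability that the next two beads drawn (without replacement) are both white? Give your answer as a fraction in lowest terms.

7/40

With the first bead removed, 7 white remain out of 16.
P = 7/16 × 6/15 = 42/240 = 7/40.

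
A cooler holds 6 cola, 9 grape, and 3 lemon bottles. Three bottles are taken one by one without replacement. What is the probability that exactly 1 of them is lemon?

One ordering (lemon drawn first) has probability 3/18 × 15/17 × 14/16 = 630/4896 = 35/272.
There are C(3,1) = 3 such orderings, each equally likely, so P = 3 × 35/272 = 105/272.

105/272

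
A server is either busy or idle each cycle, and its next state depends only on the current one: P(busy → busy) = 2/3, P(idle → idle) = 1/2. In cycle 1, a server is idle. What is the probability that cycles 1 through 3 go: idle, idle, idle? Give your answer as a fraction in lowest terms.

Cycle 1 is given. For each transition, use the conditional probability from the current state:
P(idle | idle) = 1/2; P(idle | idle) = 1/2.
P = 1/2 × 1/2 = 1/4.

1/4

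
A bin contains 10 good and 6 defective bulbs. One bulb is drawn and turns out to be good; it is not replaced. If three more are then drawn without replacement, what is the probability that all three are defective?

4/91

With the first bulb removed, 6 defective remain out of 15.
P = 6/15 × 5/14 × 4/13 = 120/2730 = 4/91.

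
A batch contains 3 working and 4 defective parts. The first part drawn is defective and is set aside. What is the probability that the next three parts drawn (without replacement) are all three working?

1/20

After the first draw, 3 of the remaining 6 parts are working.
P = 3/6 × 2/5 × 1/4 = 6/120 = 1/20.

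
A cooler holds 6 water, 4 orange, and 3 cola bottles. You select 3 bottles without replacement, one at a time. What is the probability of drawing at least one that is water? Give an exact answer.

251/286

P(no water) = 7/13 × 6/12 × 5/11 = 210/1716 = 35/286.
P(at least one) = 1 − 35/286 = 251/286.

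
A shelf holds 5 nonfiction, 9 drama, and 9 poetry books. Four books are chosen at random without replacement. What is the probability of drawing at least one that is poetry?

102/115

P(no poetry) = 14/23 × 13/22 × 12/21 × 11/20 = 24024/212520 = 13/115.
P(at least one) = 1 − 13/115 = 102/115.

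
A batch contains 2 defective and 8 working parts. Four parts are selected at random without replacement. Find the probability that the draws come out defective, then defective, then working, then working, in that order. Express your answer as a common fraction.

1/45

Multiply the probability of each draw given the previous ones:
P = 2/10 × 1/9 × 8/8 × 7/7 = 112/5040 = 1/45.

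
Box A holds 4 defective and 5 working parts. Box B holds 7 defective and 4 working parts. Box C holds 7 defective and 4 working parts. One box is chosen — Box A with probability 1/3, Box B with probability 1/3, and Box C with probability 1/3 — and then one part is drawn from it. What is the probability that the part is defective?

170/297

From Box A: P(defective) = 4/9.
From Box B: P(defective) = 7/11.
From Box C: P(defective) = 7/11.
Total probability = (1/3)(4/9) + (1/3)(7/11) + (1/3)(7/11) = 170/297.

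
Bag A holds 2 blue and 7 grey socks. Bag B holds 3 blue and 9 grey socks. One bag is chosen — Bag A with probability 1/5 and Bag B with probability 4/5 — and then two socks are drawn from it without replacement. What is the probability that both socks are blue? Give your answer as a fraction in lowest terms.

From Bag A: P(both blue) = (2/9)(1/8) = 1/36.
From Bag B: P(both blue) = (3/12)(2/11) = 1/22.
Total probability = (1/5)(1/36) + (4/5)(1/22) = 83/1980.

83/1980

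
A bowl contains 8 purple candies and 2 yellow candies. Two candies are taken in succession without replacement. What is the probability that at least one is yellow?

P(no yellow) = 8/10 × 7/9 = 56/90 = 28/45.
P(at least one) = 1 − 28/45 = 17/45.

17/45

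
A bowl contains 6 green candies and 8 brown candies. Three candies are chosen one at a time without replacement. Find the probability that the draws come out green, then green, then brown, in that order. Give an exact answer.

10/91

Multiply the probability of each draw given the previous ones:
P = 6/14 × 5/13 × 8/12 = 240/2184 = 10/91.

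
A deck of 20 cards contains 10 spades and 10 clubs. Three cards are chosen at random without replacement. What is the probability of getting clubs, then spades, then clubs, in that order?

Chain rule:
P = 10/20 × 10/19 × 9/18 = 900/6840 = 5/38.

5/38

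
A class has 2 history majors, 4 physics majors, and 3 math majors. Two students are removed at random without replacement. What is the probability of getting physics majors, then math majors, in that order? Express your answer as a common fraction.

Each draw changes the counts, so multiply the conditional probabilities along the sequence:
P = 4/9 × 3/8 = 12/72 = 1/6.

1/6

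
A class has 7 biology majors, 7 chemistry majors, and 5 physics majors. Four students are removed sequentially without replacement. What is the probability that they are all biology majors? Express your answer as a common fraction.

P(every draw is a biology major) = 7/19 × 6/18 × 5/17 × 4/16 = 840/93024 = 35/3876.

35/3876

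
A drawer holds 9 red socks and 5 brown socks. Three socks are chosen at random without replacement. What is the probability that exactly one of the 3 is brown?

One ordering (brown drawn first) has probability 5/14 × 9/13 × 8/12 = 360/2184 = 15/91.
There are C(3,1) = 3 such orderings, each equally likely, so P = 3 × 15/91 = 45/91.

45/91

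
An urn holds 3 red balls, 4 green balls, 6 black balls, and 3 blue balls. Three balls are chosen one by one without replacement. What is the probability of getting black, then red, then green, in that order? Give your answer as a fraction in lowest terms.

3/140

Chain rule:
P = 6/16 × 3/15 × 4/14 = 72/3360 = 3/140.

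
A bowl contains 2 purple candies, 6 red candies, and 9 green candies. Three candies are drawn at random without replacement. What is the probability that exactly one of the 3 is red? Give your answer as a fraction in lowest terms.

One ordering (red drawn first) has probability 6/17 × 11/16 × 10/15 = 660/4080 = 11/68.
There are C(3,1) = 3 such orderings, each equally likely, so P = 3 × 11/68 = 33/68.

33/68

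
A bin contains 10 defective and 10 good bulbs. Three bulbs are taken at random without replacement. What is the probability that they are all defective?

P = 10/20 × 9/19 × 8/18 = 720/6840 = 2/19.

2/19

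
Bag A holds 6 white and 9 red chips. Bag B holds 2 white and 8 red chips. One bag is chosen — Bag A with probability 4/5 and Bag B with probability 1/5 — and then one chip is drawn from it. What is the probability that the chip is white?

9/25

From Bag A: P(white) = 6/15.
From Bag B: P(white) = 2/10.
Total probability = (4/5)(6/15) + (1/5)(2/10) = 9/25.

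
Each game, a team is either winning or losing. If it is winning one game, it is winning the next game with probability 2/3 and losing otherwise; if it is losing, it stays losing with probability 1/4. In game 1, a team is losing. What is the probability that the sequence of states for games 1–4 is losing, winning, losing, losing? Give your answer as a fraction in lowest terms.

Game 1 is given. For each transition, use the conditional probability from the current state:
P(winning | losing) = 3/4; P(losing | winning) = 1/3; P(losing | losing) = 1/4.
P = 3/4 × 1/3 × 1/4 = 3/48 = 1/16.

1/16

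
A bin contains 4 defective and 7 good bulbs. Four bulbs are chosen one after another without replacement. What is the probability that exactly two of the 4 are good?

One ordering (good drawn first) has probability 7/11 × 6/10 × 4/9 × 3/8 = 504/7920 = 7/110.
There are C(4,2) = 6 such orderings, each equally likely, so P = 6 × 7/110 = 21/55.

21/55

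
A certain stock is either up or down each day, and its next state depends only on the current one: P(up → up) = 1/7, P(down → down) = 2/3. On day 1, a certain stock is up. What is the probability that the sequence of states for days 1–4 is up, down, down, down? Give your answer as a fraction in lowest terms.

Day 1 is given. For each transition, use the conditional probability from the current state:
P(down | up) = 6/7; P(down | down) = 2/3; P(down | down) = 2/3.
P = 6/7 × 2/3 × 2/3 = 24/63 = 8/21.

8/21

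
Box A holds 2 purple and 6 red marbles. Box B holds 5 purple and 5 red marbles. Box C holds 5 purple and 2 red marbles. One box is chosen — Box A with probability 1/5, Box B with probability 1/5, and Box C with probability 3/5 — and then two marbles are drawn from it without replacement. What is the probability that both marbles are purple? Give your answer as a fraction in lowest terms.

From Box A: P(both purple) = (2/8)(1/7) = 1/28.
From Box B: P(both purple) = (5/10)(4/9) = 2/9.
From Box C: P(both purple) = (5/7)(4/6) = 10/21.
Total probability = (1/5)(1/28) + (1/5)(2/9) + (3/5)(10/21) = 85/252.

85/252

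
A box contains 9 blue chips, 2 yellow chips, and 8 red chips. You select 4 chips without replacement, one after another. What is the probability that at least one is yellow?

P(no yellow) = 17/19 × 16/18 × 15/17 × 14/16 = 57120/93024 = 35/57.
P(at least one) = 1 − 35/57 = 22/57.

22/57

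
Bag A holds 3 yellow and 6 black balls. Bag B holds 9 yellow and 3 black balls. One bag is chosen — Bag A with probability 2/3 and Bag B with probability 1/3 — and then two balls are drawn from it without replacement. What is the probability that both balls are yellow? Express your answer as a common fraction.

From Bag A: P(both yellow) = (3/9)(2/8) = 1/12.
From Bag B: P(both yellow) = (9/12)(8/11) = 6/11.
Total probability = (2/3)(1/12) + (1/3)(6/11) = 47/198.

47/198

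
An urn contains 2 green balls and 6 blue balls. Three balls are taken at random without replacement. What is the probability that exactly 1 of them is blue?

3/28

One ordering (blue drawn first) has probability 6/8 × 2/7 × 1/6 = 12/336 = 1/28.
There are C(3,1) = 3 such orderings, each equally likely, so P = 3 × 1/28 = 3/28.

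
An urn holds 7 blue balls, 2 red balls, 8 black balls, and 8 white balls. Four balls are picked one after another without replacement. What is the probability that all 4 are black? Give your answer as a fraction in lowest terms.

7/1265

P(all black) = 8/25 × 7/24 × 6/23 × 5/22 = 1680/303600 = 7/1265.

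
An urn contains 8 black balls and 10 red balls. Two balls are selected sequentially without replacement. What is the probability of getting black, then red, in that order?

Chain rule:
P = 8/18 × 10/17 = 80/306 = 40/153.

40/153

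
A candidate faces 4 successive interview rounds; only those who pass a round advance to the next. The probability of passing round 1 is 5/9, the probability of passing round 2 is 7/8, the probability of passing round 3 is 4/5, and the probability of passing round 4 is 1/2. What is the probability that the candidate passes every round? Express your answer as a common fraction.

7/36

The events are sequential, so multiply the conditional probabilities:
P = 5/9 × 7/8 × 4/5 × 1/2 = 140/720 = 7/36.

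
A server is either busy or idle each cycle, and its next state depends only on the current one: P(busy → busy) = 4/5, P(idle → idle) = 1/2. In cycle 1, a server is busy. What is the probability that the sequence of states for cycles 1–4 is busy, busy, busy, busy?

Cycle 1 is given. For each transition, use the conditional probability from the current state:
P(busy | busy) = 4/5; P(busy | busy) = 4/5; P(busy | busy) = 4/5.
P = 4/5 × 4/5 × 4/5 = 64/125.

64/125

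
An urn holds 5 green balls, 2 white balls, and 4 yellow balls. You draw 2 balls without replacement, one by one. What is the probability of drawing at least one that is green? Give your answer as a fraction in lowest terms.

8/11

P(no green) = 6/11 × 5/10 = 30/110 = 3/11.
P(at least one) = 1 − 3/11 = 8/11.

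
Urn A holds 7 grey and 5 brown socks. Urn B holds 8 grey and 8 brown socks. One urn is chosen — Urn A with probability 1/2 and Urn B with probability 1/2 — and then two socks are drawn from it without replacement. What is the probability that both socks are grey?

91/330

From Urn A: P(both grey) = (7/12)(6/11) = 7/22.
From Urn B: P(both grey) = (8/16)(7/15) = 7/30.
Total probability = (1/2)(7/22) + (1/2)(7/30) = 91/330.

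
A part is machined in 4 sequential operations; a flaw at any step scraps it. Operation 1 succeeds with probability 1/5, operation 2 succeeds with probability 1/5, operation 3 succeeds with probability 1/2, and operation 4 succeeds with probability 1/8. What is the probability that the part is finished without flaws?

1/400

Each stage is reached only if all earlier stages succeed, so
P = 1/5 × 1/5 × 1/2 × 1/8 = 1/400.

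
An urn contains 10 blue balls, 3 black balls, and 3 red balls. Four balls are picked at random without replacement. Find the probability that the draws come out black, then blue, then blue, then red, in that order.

27/1456

Each draw changes the counts, so multiply the conditional probabilities along the sequence:
P = 3/16 × 10/15 × 9/14 × 3/13 = 810/43680 = 27/1456.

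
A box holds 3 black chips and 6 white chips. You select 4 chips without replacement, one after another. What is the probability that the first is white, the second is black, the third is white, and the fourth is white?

5/42

Multiply the probability of each draw given the previous ones:
P = 6/9 × 3/8 × 5/7 × 4/6 = 360/3024 = 5/42.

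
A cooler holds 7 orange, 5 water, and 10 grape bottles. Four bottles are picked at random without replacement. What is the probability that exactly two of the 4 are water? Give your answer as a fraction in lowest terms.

272/1463

One ordering (water drawn first) has probability 5/22 × 4/21 × 17/20 × 16/19 = 5440/175560 = 136/4389.
There are C(4,2) = 6 such orderings, each equally likely, so P = 6 × 136/4389 = 272/1463.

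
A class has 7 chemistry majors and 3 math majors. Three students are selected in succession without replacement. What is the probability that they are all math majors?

P(every draw is a math major) = 3/10 × 2/9 × 1/8 = 6/720 = 1/120.

1/120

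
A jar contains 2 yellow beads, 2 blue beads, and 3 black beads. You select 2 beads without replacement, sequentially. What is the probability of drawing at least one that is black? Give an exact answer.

5/7

P(no black) = 4/7 × 3/6 = 12/42 = 2/7.
P(at least one) = 1 − 2/7 = 5/7.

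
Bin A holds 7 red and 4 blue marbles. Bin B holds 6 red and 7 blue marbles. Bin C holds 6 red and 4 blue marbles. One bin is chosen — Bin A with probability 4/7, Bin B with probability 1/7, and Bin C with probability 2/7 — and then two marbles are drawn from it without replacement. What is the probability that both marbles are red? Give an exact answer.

10237/30030

From Bin A: P(both red) = (7/11)(6/10) = 21/55.
From Bin B: P(both red) = (6/13)(5/12) = 5/26.
From Bin C: P(both red) = (6/10)(5/9) = 1/3.
Total probability = (4/7)(21/55) + (1/7)(5/26) + (2/7)(1/3) = 10237/30030.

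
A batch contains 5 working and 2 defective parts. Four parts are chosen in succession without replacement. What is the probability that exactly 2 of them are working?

One ordering (working drawn first) has probability 5/7 × 4/6 × 2/5 × 1/4 = 40/840 = 1/21.
There are C(4,2) = 6 such orderings, each equally likely, so P = 6 × 1/21 = 2/7.

2/7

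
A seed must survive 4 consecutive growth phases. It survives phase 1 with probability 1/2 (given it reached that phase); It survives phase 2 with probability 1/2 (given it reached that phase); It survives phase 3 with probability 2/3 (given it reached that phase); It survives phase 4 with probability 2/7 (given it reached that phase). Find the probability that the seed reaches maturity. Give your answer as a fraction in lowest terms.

Multiplying along the chain,
P = 1/2 × 1/2 × 2/3 × 2/7 = 4/84 = 1/21.

1/21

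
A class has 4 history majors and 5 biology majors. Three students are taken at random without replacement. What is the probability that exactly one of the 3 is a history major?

One ordering (a history major drawn first) has probability 4/9 × 5/8 × 4/7 = 80/504 = 10/63.
There are C(3,1) = 3 such orderings, each equally likely, so P = 3 × 10/63 = 10/21.

10/21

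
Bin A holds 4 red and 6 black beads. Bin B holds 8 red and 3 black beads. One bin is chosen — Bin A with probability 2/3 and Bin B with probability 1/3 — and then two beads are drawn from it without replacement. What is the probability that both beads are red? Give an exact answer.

From Bin A: P(both red) = (4/10)(3/9) = 2/15.
From Bin B: P(both red) = (8/11)(7/10) = 28/55.
Total probability = (2/3)(2/15) + (1/3)(28/55) = 128/495.

128/495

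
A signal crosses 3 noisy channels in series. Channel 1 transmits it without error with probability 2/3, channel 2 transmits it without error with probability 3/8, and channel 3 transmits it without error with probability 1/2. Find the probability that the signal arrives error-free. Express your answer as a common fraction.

The events are sequential, so multiply the conditional probabilities:
P = 2/3 × 3/8 × 1/2 = 6/48 = 1/8.

1/8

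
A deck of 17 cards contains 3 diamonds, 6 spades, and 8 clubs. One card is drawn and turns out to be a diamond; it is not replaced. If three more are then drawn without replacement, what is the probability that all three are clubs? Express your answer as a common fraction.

1/10

With the first card removed, 8 clubs remain out of 16.
P = 8/16 × 7/15 × 6/14 = 336/3360 = 1/10.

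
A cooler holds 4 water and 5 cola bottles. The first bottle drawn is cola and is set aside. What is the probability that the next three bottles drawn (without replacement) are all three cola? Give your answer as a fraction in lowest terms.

1/14

After the first draw, 4 of the remaining 8 bottles are cola.
P = 4/8 × 3/7 × 2/6 = 24/336 = 1/14.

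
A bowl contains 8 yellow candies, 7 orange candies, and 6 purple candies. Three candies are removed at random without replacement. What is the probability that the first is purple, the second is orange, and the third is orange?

3/95

Multiply the probability of each draw given the previous ones:
P = 6/21 × 7/20 × 6/19 = 252/7980 = 3/95.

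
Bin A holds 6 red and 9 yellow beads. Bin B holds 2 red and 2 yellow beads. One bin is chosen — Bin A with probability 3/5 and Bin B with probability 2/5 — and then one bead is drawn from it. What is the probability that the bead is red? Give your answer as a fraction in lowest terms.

From Bin A: P(red) = 6/15.
From Bin B: P(red) = 2/4.
Total probability = (3/5)(6/15) + (2/5)(2/4) = 11/25.

11/25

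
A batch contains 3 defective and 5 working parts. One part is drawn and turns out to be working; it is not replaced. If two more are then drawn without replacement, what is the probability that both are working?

With the first part removed, 4 working remain out of 7.
P = 4/7 × 3/6 = 12/42 = 2/7.

2/7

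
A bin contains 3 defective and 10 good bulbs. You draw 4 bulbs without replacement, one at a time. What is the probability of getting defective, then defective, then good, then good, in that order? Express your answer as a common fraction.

9/286

Each draw changes the counts, so multiply the conditional probabilities along the sequence:
P = 3/13 × 2/12 × 10/11 × 9/10 = 540/17160 = 9/286.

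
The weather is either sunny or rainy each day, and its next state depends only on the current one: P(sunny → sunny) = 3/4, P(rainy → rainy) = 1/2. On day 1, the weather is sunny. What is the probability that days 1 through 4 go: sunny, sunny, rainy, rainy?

Day 1 is given. For each transition, use the conditional probability from the current state:
P(sunny | sunny) = 3/4; P(rainy | sunny) = 1/4; P(rainy | rainy) = 1/2.
P = 3/4 × 1/4 × 1/2 = 3/32.

3/32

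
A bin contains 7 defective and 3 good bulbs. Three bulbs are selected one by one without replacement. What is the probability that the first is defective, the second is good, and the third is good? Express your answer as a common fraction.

7/120

Chain rule:
P = 7/10 × 3/9 × 2/8 = 42/720 = 7/120.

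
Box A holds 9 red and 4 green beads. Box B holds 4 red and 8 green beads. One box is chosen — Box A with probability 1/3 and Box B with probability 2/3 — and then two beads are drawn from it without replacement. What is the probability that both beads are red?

92/429

From Box A: P(both red) = (9/13)(8/12) = 6/13.
From Box B: P(both red) = (4/12)(3/11) = 1/11.
Total probability = (1/3)(6/13) + (2/3)(1/11) = 92/429.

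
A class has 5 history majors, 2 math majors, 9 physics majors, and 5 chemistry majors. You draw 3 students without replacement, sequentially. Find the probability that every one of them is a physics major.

6/95

P = 9/21 × 8/20 × 7/19 = 504/7980 = 6/95.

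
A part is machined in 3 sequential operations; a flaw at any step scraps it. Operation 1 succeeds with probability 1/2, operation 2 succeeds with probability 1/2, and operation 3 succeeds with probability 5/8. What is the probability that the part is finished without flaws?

5/32

The events are sequential, so multiply the conditional probabilities:
P = 1/2 × 1/2 × 5/8 = 5/32.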